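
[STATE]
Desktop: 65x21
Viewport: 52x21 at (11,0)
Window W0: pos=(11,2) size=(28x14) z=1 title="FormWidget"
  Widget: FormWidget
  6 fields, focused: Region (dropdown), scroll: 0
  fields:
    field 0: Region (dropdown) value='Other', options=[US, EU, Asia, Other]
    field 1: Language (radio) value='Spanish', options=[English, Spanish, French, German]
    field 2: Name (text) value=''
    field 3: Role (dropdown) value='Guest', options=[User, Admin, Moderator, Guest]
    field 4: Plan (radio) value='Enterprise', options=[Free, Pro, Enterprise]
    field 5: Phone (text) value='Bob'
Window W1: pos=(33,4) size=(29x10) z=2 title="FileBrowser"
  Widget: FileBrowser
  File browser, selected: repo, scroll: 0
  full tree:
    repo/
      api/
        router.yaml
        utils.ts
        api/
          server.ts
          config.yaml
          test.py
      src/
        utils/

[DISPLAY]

                                                    
                                                    
┏━━━━━━━━━━━━━━━━━━━━━━━━━━┓                        
┃ FormWidget               ┃                        
┠─────────────────────┏━━━━━━━━━━━━━━━━━━━━━━━━━━━┓ 
┃> Region:     [Other ┃ FileBrowser               ┃ 
┃  Language:   ( ) Eng┠───────────────────────────┨ 
┃  Name:       [      ┃> [-] repo/                ┃ 
┃  Role:       [Guest ┃    [+] api/               ┃ 
┃  Plan:       ( ) Fre┃    [+] src/               ┃ 
┃  Phone:      [Bob   ┃                           ┃ 
┃                     ┃                           ┃ 
┃                     ┃                           ┃ 
┃                     ┗━━━━━━━━━━━━━━━━━━━━━━━━━━━┛ 
┃                          ┃                        
┗━━━━━━━━━━━━━━━━━━━━━━━━━━┛                        
                                                    
                                                    
                                                    
                                                    
                                                    


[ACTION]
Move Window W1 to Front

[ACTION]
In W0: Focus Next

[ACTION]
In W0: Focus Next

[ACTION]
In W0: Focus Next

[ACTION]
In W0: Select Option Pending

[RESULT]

                                                    
                                                    
┏━━━━━━━━━━━━━━━━━━━━━━━━━━┓                        
┃ FormWidget               ┃                        
┠─────────────────────┏━━━━━━━━━━━━━━━━━━━━━━━━━━━┓ 
┃  Region:     [Other ┃ FileBrowser               ┃ 
┃  Language:   ( ) Eng┠───────────────────────────┨ 
┃  Name:       [      ┃> [-] repo/                ┃ 
┃> Role:       [Guest ┃    [+] api/               ┃ 
┃  Plan:       ( ) Fre┃    [+] src/               ┃ 
┃  Phone:      [Bob   ┃                           ┃ 
┃                     ┃                           ┃ 
┃                     ┃                           ┃ 
┃                     ┗━━━━━━━━━━━━━━━━━━━━━━━━━━━┛ 
┃                          ┃                        
┗━━━━━━━━━━━━━━━━━━━━━━━━━━┛                        
                                                    
                                                    
                                                    
                                                    
                                                    


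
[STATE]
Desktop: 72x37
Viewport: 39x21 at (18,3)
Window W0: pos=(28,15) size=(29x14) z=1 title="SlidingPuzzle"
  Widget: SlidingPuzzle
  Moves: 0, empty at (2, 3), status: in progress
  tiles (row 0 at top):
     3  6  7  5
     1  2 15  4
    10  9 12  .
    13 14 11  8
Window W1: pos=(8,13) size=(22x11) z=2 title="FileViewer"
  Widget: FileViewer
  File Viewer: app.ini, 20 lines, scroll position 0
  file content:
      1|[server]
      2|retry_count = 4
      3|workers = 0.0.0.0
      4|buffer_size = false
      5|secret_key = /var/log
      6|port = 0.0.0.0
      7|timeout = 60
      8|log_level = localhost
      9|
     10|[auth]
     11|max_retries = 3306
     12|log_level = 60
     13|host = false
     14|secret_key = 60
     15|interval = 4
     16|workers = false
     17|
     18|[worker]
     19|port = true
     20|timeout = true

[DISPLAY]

                                       
                                       
                                       
                                       
                                       
                                       
                                       
                                       
                                       
                                       
━━━━━━━━━━━┓                           
er         ┃                           
───────────┨━━━━━━━━━━━━━━━━━━━━━━━━━━┓
          ▲┃SlidingPuzzle             ┃
nt = 4    █┃──────────────────────────┨
 0.0.0.0  ░┃────┬────┬────┬────┐      ┃
ze = false░┃  3 │  6 │  7 │  5 │      ┃
y = /var/l░┃────┼────┼────┼────┤      ┃
0.0.0     ░┃  1 │  2 │ 15 │  4 │      ┃
 60       ▼┃────┼────┼────┼────┤      ┃
━━━━━━━━━━━┛ 10 │  9 │ 12 │    │      ┃


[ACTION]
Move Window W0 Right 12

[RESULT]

                                       
                                       
                                       
                                       
                                       
                                       
                                       
                                       
                                       
                                       
━━━━━━━━━━━┓                           
er         ┃                           
───────────┨          ┏━━━━━━━━━━━━━━━━
          ▲┃          ┃ SlidingPuzzle  
nt = 4    █┃          ┠────────────────
 0.0.0.0  ░┃          ┃┌────┬────┬────┬
ze = false░┃          ┃│  3 │  6 │  7 │
y = /var/l░┃          ┃├────┼────┼────┼
0.0.0     ░┃          ┃│  1 │  2 │ 15 │
 60       ▼┃          ┃├────┼────┼────┼
━━━━━━━━━━━┛          ┃│ 10 │  9 │ 12 │


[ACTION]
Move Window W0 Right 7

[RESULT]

                                       
                                       
                                       
                                       
                                       
                                       
                                       
                                       
                                       
                                       
━━━━━━━━━━━┓                           
er         ┃                           
───────────┨             ┏━━━━━━━━━━━━━
          ▲┃             ┃ SlidingPuzzl
nt = 4    █┃             ┠─────────────
 0.0.0.0  ░┃             ┃┌────┬────┬──
ze = false░┃             ┃│  3 │  6 │  
y = /var/l░┃             ┃├────┼────┼──
0.0.0     ░┃             ┃│  1 │  2 │ 1
 60       ▼┃             ┃├────┼────┼──
━━━━━━━━━━━┛             ┃│ 10 │  9 │ 1


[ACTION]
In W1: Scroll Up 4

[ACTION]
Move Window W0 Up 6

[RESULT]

                                       
                                       
                                       
                                       
                                       
                                       
                         ┏━━━━━━━━━━━━━
                         ┃ SlidingPuzzl
                         ┠─────────────
                         ┃┌────┬────┬──
━━━━━━━━━━━┓             ┃│  3 │  6 │  
er         ┃             ┃├────┼────┼──
───────────┨             ┃│  1 │  2 │ 1
          ▲┃             ┃├────┼────┼──
nt = 4    █┃             ┃│ 10 │  9 │ 1
 0.0.0.0  ░┃             ┃├────┼────┼──
ze = false░┃             ┃│ 13 │ 14 │ 1
y = /var/l░┃             ┃└────┴────┴──
0.0.0     ░┃             ┃Moves: 0     
 60       ▼┃             ┗━━━━━━━━━━━━━
━━━━━━━━━━━┛                           


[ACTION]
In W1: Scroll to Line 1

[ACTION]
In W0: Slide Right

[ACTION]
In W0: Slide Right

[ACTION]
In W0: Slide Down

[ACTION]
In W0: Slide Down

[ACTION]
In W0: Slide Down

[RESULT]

                                       
                                       
                                       
                                       
                                       
                                       
                         ┏━━━━━━━━━━━━━
                         ┃ SlidingPuzzl
                         ┠─────────────
                         ┃┌────┬────┬──
━━━━━━━━━━━┓             ┃│  3 │    │  
er         ┃             ┃├────┼────┼──
───────────┨             ┃│  1 │  6 │ 1
          ▲┃             ┃├────┼────┼──
nt = 4    █┃             ┃│ 10 │  2 │  
 0.0.0.0  ░┃             ┃├────┼────┼──
ze = false░┃             ┃│ 13 │ 14 │ 1
y = /var/l░┃             ┃└────┴────┴──
0.0.0     ░┃             ┃Moves: 4     
 60       ▼┃             ┗━━━━━━━━━━━━━
━━━━━━━━━━━┛                           


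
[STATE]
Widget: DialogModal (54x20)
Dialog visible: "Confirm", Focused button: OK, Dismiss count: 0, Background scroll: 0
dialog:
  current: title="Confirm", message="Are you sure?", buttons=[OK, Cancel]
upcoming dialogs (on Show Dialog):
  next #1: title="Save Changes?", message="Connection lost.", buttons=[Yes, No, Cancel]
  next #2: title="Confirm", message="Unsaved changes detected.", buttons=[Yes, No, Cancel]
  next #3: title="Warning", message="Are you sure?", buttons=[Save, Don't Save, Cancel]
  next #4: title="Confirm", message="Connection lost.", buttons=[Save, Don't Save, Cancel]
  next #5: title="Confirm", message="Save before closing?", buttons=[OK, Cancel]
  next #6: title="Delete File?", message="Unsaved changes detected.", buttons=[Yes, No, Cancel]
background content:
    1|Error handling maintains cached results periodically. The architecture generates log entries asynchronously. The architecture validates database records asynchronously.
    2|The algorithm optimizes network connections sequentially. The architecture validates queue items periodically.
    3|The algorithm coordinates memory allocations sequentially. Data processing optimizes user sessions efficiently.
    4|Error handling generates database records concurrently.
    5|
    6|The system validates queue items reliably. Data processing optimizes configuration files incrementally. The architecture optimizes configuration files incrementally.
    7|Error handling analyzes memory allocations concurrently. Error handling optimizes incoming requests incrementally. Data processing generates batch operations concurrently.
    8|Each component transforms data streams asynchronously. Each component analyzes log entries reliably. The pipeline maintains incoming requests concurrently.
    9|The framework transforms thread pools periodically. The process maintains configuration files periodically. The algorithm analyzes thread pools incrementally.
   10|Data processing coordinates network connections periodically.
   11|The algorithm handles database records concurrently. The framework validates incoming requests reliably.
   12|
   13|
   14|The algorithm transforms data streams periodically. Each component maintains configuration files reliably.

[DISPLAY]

Error handling maintains cached results periodically. 
The algorithm optimizes network connections sequential
The algorithm coordinates memory allocations sequentia
Error handling generates database records concurrently
                                                      
The system validates queue items reliably. Data proces
Error handling analyzes memory allocations concurrentl
Each component tra┌───────────────┐ams asynchronously.
The framework tran│    Confirm    │ls periodically. Th
Data processing co│ Are you sure? │ connections period
The algorithm hand│ [OK]  Cancel  │rds concurrently. T
                  └───────────────┘                   
                                                      
The algorithm transforms data streams periodically. Ea
                                                      
                                                      
                                                      
                                                      
                                                      
                                                      


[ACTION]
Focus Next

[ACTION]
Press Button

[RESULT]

Error handling maintains cached results periodically. 
The algorithm optimizes network connections sequential
The algorithm coordinates memory allocations sequentia
Error handling generates database records concurrently
                                                      
The system validates queue items reliably. Data proces
Error handling analyzes memory allocations concurrentl
Each component transforms data streams asynchronously.
The framework transforms thread pools periodically. Th
Data processing coordinates network connections period
The algorithm handles database records concurrently. T
                                                      
                                                      
The algorithm transforms data streams periodically. Ea
                                                      
                                                      
                                                      
                                                      
                                                      
                                                      


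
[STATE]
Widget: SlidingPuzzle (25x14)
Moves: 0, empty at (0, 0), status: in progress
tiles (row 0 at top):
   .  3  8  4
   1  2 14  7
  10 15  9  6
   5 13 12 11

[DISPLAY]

┌────┬────┬────┬────┐    
│    │  3 │  8 │  4 │    
├────┼────┼────┼────┤    
│  1 │  2 │ 14 │  7 │    
├────┼────┼────┼────┤    
│ 10 │ 15 │  9 │  6 │    
├────┼────┼────┼────┤    
│  5 │ 13 │ 12 │ 11 │    
└────┴────┴────┴────┘    
Moves: 0                 
                         
                         
                         
                         


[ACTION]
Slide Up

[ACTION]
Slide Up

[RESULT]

┌────┬────┬────┬────┐    
│  1 │  3 │  8 │  4 │    
├────┼────┼────┼────┤    
│ 10 │  2 │ 14 │  7 │    
├────┼────┼────┼────┤    
│    │ 15 │  9 │  6 │    
├────┼────┼────┼────┤    
│  5 │ 13 │ 12 │ 11 │    
└────┴────┴────┴────┘    
Moves: 2                 
                         
                         
                         
                         


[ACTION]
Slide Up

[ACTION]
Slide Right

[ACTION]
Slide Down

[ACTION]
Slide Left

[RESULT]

┌────┬────┬────┬────┐    
│  1 │  3 │  8 │  4 │    
├────┼────┼────┼────┤    
│ 10 │  2 │ 14 │  7 │    
├────┼────┼────┼────┤    
│ 15 │    │  9 │  6 │    
├────┼────┼────┼────┤    
│  5 │ 13 │ 12 │ 11 │    
└────┴────┴────┴────┘    
Moves: 5                 
                         
                         
                         
                         


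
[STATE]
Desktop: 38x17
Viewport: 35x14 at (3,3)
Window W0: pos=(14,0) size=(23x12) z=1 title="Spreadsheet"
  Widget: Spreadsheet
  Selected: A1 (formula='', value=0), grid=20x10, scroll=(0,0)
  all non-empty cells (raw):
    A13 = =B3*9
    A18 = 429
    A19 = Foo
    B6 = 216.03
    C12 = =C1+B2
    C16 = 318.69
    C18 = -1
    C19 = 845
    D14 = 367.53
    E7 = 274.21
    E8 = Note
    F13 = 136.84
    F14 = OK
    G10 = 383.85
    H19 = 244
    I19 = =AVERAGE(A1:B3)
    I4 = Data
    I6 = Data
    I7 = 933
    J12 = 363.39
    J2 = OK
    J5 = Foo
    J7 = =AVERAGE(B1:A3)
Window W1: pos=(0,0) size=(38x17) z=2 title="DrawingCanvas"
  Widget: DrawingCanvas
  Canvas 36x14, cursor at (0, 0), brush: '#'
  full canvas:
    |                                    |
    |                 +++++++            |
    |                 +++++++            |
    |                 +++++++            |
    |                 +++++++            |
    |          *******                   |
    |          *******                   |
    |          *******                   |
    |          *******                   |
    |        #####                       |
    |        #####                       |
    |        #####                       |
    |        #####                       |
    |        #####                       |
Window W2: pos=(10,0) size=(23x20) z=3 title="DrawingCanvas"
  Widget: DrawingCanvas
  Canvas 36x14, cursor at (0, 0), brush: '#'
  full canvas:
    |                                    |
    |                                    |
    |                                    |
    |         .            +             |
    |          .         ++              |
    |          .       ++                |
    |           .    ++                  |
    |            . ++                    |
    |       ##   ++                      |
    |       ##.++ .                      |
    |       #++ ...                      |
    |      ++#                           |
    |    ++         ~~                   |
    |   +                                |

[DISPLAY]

       ┃+                    ┃    ┃
       ┃                     ┃    ┃
       ┃                     ┃    ┃
       ┃         .           ┃    ┃
       ┃          .         +┃    ┃
       ┃          .       ++ ┃    ┃
       ┃           .    ++   ┃    ┃
       ┃            . ++     ┃    ┃
       ┃       ##   ++       ┃    ┃
      #┃       ##.++ .       ┃    ┃
      #┃       #++ ...       ┃    ┃
      #┃      ++#            ┃    ┃
      #┃    ++         ~~    ┃    ┃
━━━━━━━┃   +                 ┃━━━━┛


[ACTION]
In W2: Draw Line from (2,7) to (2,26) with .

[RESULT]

       ┃+                    ┃    ┃
       ┃                     ┃    ┃
       ┃       ..............┃    ┃
       ┃         .           ┃    ┃
       ┃          .         +┃    ┃
       ┃          .       ++ ┃    ┃
       ┃           .    ++   ┃    ┃
       ┃            . ++     ┃    ┃
       ┃       ##   ++       ┃    ┃
      #┃       ##.++ .       ┃    ┃
      #┃       #++ ...       ┃    ┃
      #┃      ++#            ┃    ┃
      #┃    ++         ~~    ┃    ┃
━━━━━━━┃   +                 ┃━━━━┛


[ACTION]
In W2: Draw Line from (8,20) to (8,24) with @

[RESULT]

       ┃+                    ┃    ┃
       ┃                     ┃    ┃
       ┃       ..............┃    ┃
       ┃         .           ┃    ┃
       ┃          .         +┃    ┃
       ┃          .       ++ ┃    ┃
       ┃           .    ++   ┃    ┃
       ┃            . ++     ┃    ┃
       ┃       ##   ++      @┃    ┃
      #┃       ##.++ .       ┃    ┃
      #┃       #++ ...       ┃    ┃
      #┃      ++#            ┃    ┃
      #┃    ++         ~~    ┃    ┃
━━━━━━━┃   +                 ┃━━━━┛


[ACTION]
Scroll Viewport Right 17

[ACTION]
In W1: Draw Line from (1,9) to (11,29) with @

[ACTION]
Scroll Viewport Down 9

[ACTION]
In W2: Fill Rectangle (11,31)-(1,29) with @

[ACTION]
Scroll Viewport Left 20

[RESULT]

┃+        ┃+                    ┃  
┃         ┃                     ┃  
┃         ┃       ..............┃  
┃         ┃         .           ┃  
┃         ┃          .         +┃  
┃         ┃          .       ++ ┃  
┃         ┃           .    ++   ┃  
┃         ┃            . ++     ┃  
┃         ┃       ##   ++      @┃  
┃        #┃       ##.++ .       ┃  
┃        #┃       #++ ...       ┃  
┃        #┃      ++#            ┃  
┃        #┃    ++         ~~    ┃  
┗━━━━━━━━━┃   +                 ┃━━


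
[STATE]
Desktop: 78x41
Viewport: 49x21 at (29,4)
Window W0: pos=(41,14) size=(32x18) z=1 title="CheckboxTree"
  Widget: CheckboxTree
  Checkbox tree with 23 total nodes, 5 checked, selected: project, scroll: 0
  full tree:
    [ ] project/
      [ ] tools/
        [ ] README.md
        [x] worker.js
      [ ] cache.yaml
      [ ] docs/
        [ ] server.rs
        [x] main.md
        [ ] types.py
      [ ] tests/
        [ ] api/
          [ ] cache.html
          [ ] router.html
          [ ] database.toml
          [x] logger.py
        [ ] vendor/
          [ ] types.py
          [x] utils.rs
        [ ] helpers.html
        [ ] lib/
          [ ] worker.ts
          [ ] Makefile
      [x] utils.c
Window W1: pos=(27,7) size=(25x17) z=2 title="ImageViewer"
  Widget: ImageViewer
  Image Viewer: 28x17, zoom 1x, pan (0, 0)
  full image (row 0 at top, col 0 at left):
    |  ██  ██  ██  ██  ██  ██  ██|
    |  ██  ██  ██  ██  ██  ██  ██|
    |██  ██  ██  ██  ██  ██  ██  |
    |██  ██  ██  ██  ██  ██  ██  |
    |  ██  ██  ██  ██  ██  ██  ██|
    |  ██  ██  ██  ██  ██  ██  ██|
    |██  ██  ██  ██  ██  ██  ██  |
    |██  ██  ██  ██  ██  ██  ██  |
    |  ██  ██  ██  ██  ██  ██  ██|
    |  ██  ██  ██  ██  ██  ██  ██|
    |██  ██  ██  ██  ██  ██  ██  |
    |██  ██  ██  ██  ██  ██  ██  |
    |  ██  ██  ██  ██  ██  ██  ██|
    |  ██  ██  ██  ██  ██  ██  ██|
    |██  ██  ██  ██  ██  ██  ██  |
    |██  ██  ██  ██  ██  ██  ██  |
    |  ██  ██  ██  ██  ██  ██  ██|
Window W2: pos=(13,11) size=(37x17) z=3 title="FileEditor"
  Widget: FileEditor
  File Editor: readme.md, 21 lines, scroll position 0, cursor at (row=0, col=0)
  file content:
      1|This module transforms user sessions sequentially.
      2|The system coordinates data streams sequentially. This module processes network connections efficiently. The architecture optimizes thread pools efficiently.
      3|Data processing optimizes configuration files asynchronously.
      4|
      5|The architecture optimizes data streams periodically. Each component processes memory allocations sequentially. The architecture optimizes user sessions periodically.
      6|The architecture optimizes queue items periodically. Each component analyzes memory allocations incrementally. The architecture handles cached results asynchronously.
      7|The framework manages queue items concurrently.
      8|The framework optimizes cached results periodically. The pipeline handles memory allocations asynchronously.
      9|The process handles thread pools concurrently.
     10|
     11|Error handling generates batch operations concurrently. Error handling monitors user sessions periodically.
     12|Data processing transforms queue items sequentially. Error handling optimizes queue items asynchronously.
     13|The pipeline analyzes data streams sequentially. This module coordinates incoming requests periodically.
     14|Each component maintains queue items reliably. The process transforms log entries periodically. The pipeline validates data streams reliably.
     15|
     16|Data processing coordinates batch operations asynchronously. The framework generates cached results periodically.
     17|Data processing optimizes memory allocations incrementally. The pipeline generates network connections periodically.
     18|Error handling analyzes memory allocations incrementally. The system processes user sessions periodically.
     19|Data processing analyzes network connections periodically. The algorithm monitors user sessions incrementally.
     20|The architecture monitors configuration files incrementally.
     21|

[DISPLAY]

                                                 
                                                 
                                                 
━━━━━━━━━━━━━━━━━━━━━━┓                          
ImageViewer           ┃                          
──────────────────────┨                          
 ██  ██  ██  ██  ██  █┃                          
━━━━━━━━━━━━━━━━━━━━┓█┃                          
                    ┃ ┃                          
────────────────────┨ ┃                          
nsforms user sessio▲┃█┃━━━━━━━━━━━━━━━━━━━━┓     
dinates data stream█┃█┃ree                 ┃     
 optimizes configur░┃ ┃────────────────────┨     
                   ░┃ ┃ct/                 ┃     
e optimizes data st░┃█┃ls/                 ┃     
e optimizes queue i░┃█┃EADME.md            ┃     
anages queue items ░┃ ┃orker.js            ┃     
ptimizes cached res░┃ ┃he.yaml             ┃     
dles thread pools c░┃█┃s/                  ┃     
                   ░┃━┛erver.rs            ┃     
generates batch ope░┃ main.md              ┃     


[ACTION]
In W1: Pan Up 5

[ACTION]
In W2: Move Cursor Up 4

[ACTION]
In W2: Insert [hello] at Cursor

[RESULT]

                                                 
                                                 
                                                 
━━━━━━━━━━━━━━━━━━━━━━┓                          
ImageViewer           ┃                          
──────────────────────┨                          
 ██  ██  ██  ██  ██  █┃                          
━━━━━━━━━━━━━━━━━━━━┓█┃                          
                    ┃ ┃                          
────────────────────┨ ┃                          
e transforms user s▲┃█┃━━━━━━━━━━━━━━━━━━━━┓     
dinates data stream█┃█┃ree                 ┃     
 optimizes configur░┃ ┃────────────────────┨     
                   ░┃ ┃ct/                 ┃     
e optimizes data st░┃█┃ls/                 ┃     
e optimizes queue i░┃█┃EADME.md            ┃     
anages queue items ░┃ ┃orker.js            ┃     
ptimizes cached res░┃ ┃he.yaml             ┃     
dles thread pools c░┃█┃s/                  ┃     
                   ░┃━┛erver.rs            ┃     
generates batch ope░┃ main.md              ┃     


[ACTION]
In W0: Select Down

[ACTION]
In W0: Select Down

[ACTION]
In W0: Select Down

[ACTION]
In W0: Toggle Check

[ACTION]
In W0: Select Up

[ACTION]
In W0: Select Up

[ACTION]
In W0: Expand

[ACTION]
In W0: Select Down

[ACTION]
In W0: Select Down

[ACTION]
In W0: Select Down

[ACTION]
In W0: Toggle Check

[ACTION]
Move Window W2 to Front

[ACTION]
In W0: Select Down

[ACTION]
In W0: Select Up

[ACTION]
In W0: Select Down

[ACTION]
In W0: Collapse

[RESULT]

                                                 
                                                 
                                                 
━━━━━━━━━━━━━━━━━━━━━━┓                          
ImageViewer           ┃                          
──────────────────────┨                          
 ██  ██  ██  ██  ██  █┃                          
━━━━━━━━━━━━━━━━━━━━┓█┃                          
                    ┃ ┃                          
────────────────────┨ ┃                          
e transforms user s▲┃█┃━━━━━━━━━━━━━━━━━━━━┓     
dinates data stream█┃█┃ree                 ┃     
 optimizes configur░┃ ┃────────────────────┨     
                   ░┃ ┃ct/                 ┃     
e optimizes data st░┃█┃ls/                 ┃     
e optimizes queue i░┃█┃EADME.md            ┃     
anages queue items ░┃ ┃orker.js            ┃     
ptimizes cached res░┃ ┃he.yaml             ┃     
dles thread pools c░┃█┃s/                  ┃     
                   ░┃━┛ts/                 ┃     
generates batch ope░┃ api/                 ┃     


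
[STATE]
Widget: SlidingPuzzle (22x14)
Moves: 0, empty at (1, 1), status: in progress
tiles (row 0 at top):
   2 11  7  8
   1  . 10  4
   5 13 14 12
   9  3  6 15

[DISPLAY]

┌────┬────┬────┬────┐ 
│  2 │ 11 │  7 │  8 │ 
├────┼────┼────┼────┤ 
│  1 │    │ 10 │  4 │ 
├────┼────┼────┼────┤ 
│  5 │ 13 │ 14 │ 12 │ 
├────┼────┼────┼────┤ 
│  9 │  3 │  6 │ 15 │ 
└────┴────┴────┴────┘ 
Moves: 0              
                      
                      
                      
                      


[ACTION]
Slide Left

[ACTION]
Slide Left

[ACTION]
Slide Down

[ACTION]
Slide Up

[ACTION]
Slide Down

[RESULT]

┌────┬────┬────┬────┐ 
│  2 │ 11 │  7 │    │ 
├────┼────┼────┼────┤ 
│  1 │ 10 │  4 │  8 │ 
├────┼────┼────┼────┤ 
│  5 │ 13 │ 14 │ 12 │ 
├────┼────┼────┼────┤ 
│  9 │  3 │  6 │ 15 │ 
└────┴────┴────┴────┘ 
Moves: 5              
                      
                      
                      
                      


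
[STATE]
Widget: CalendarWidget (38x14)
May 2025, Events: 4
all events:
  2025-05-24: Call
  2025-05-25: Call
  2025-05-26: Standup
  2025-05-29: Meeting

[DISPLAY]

               May 2025               
Mo Tu We Th Fr Sa Su                  
          1  2  3  4                  
 5  6  7  8  9 10 11                  
12 13 14 15 16 17 18                  
19 20 21 22 23 24* 25*                
26* 27 28 29* 30 31                   
                                      
                                      
                                      
                                      
                                      
                                      
                                      


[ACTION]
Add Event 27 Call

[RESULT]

               May 2025               
Mo Tu We Th Fr Sa Su                  
          1  2  3  4                  
 5  6  7  8  9 10 11                  
12 13 14 15 16 17 18                  
19 20 21 22 23 24* 25*                
26* 27* 28 29* 30 31                  
                                      
                                      
                                      
                                      
                                      
                                      
                                      


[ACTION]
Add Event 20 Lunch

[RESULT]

               May 2025               
Mo Tu We Th Fr Sa Su                  
          1  2  3  4                  
 5  6  7  8  9 10 11                  
12 13 14 15 16 17 18                  
19 20* 21 22 23 24* 25*               
26* 27* 28 29* 30 31                  
                                      
                                      
                                      
                                      
                                      
                                      
                                      


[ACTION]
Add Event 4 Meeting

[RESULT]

               May 2025               
Mo Tu We Th Fr Sa Su                  
          1  2  3  4*                 
 5  6  7  8  9 10 11                  
12 13 14 15 16 17 18                  
19 20* 21 22 23 24* 25*               
26* 27* 28 29* 30 31                  
                                      
                                      
                                      
                                      
                                      
                                      
                                      


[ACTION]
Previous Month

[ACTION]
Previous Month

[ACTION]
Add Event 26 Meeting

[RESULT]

              March 2025              
Mo Tu We Th Fr Sa Su                  
                1  2                  
 3  4  5  6  7  8  9                  
10 11 12 13 14 15 16                  
17 18 19 20 21 22 23                  
24 25 26* 27 28 29 30                 
31                                    
                                      
                                      
                                      
                                      
                                      
                                      


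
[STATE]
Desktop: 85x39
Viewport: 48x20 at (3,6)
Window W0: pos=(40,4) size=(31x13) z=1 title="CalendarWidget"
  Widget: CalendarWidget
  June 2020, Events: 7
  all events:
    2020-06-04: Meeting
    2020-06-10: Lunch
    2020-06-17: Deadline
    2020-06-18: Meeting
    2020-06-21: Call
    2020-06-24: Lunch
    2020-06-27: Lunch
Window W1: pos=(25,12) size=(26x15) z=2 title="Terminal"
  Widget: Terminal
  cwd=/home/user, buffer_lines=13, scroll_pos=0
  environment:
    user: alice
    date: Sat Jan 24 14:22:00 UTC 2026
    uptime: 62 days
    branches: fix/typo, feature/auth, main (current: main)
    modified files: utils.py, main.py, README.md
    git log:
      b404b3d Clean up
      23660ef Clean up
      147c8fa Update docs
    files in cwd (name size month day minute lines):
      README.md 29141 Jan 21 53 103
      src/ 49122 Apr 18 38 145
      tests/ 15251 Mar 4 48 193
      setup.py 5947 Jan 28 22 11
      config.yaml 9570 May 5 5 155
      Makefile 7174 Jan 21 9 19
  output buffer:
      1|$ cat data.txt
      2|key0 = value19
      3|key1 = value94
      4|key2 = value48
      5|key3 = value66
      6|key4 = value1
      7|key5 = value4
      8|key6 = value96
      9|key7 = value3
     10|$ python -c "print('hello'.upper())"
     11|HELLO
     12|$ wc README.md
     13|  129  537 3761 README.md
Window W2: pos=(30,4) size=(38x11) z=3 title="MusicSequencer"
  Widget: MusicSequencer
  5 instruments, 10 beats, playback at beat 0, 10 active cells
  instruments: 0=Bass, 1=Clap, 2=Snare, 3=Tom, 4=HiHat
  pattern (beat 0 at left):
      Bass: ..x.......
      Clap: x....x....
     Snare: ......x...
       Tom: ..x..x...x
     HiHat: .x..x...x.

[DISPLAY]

                           ┠────────────────────
                           ┃      ▼123456789    
                           ┃  Bass··█·······    
                           ┃  Clap█····█····    
                           ┃ Snare······█···    
                           ┃   Tom··█··█···█    
                      ┏━━━━┃ HiHat·█··█···█·    
                      ┃ Ter┃                    
                      ┠────┗━━━━━━━━━━━━━━━━━━━━
                      ┃$ cat data.txt          ┃
                      ┃key0 = value19          ┃
                      ┃key1 = value94          ┃
                      ┃key2 = value48          ┃
                      ┃key3 = value66          ┃
                      ┃key4 = value1           ┃
                      ┃key5 = value4           ┃
                      ┃key6 = value96          ┃
                      ┃key7 = value3           ┃
                      ┃$ python -c "print('hell┃
                      ┃HELLO                   ┃


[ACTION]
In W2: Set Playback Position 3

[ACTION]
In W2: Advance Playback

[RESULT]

                           ┠────────────────────
                           ┃      0123▼56789    
                           ┃  Bass··█·······    
                           ┃  Clap█····█····    
                           ┃ Snare······█···    
                           ┃   Tom··█··█···█    
                      ┏━━━━┃ HiHat·█··█···█·    
                      ┃ Ter┃                    
                      ┠────┗━━━━━━━━━━━━━━━━━━━━
                      ┃$ cat data.txt          ┃
                      ┃key0 = value19          ┃
                      ┃key1 = value94          ┃
                      ┃key2 = value48          ┃
                      ┃key3 = value66          ┃
                      ┃key4 = value1           ┃
                      ┃key5 = value4           ┃
                      ┃key6 = value96          ┃
                      ┃key7 = value3           ┃
                      ┃$ python -c "print('hell┃
                      ┃HELLO                   ┃


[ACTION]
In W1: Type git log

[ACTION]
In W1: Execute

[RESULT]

                           ┠────────────────────
                           ┃      0123▼56789    
                           ┃  Bass··█·······    
                           ┃  Clap█····█····    
                           ┃ Snare······█···    
                           ┃   Tom··█··█···█    
                      ┏━━━━┃ HiHat·█··█···█·    
                      ┃ Ter┃                    
                      ┠────┗━━━━━━━━━━━━━━━━━━━━
                      ┃key6 = value96          ┃
                      ┃key7 = value3           ┃
                      ┃$ python -c "print('hell┃
                      ┃HELLO                   ┃
                      ┃$ wc README.md          ┃
                      ┃  129  537 3761 README.m┃
                      ┃$ git log               ┃
                      ┃b404b3d Clean up        ┃
                      ┃23660ef Clean up        ┃
                      ┃147c8fa Update docs     ┃
                      ┃$ █                     ┃
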